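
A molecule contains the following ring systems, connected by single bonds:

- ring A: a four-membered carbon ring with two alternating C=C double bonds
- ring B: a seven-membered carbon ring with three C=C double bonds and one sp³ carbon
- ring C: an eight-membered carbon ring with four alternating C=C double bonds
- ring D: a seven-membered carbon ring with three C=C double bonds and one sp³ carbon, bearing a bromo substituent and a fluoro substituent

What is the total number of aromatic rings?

Ring A has only sp² ring atoms; a planar conformation would have a fully conjugated π system of 4 electrons. But 4 = 4(1), which is 4n not 4n+2, so ring A is not aromatic (cyclobutadiene) — cyclobutadiene is antiaromatic and distorts to a rectangle.
Ring B has one sp³ carbon, so it is not fully conjugated — not aromatic (cycloheptatriene).
Ring C has only sp² ring atoms; a planar conformation would have a fully conjugated π system of 8 electrons. But 8 = 4(2), which is 4n not 4n+2, so ring C is not aromatic (cyclooctatetraene) — cyclooctatetraene distorts into a non-planar tub to avoid antiaromaticity.
Ring D has one sp³ carbon, so it is not fully conjugated — not aromatic (cycloheptatriene).
No ring is aromatic. Total: 0.

0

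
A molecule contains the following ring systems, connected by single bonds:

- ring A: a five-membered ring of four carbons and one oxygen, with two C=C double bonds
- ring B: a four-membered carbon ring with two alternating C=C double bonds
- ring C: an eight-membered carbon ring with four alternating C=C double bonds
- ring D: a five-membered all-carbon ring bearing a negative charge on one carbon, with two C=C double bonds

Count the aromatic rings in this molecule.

2

Ring A has a continuous p-orbital overlap around the ring; 2 ring double bonds (4 π electrons) plus a heteroatom lone pair (2) give 6 π electrons. That satisfies 4n+2 with n=1, so ring A is aromatic (furan).
Ring B has only sp² ring atoms; a planar conformation would have a fully conjugated π system of 4 electrons. But 4 = 4(1), which is 4n not 4n+2, so ring B is not aromatic (cyclobutadiene) — cyclobutadiene is antiaromatic and distorts to a rectangle.
Ring C has only sp² ring atoms; a planar conformation would have a fully conjugated π system of 8 electrons. But 8 = 4(2), which is 4n not 4n+2, so ring C is not aromatic (cyclooctatetraene) — cyclooctatetraene distorts into a non-planar tub to avoid antiaromaticity.
Ring D is planar and fully conjugated; 2 ring double bonds (4 π electrons) plus the carbanion lone pair (2) give 6 π electrons. Since 6 = 4n+2 (n=1), ring D is aromatic (cyclopentadienyl anion).
Aromatic: A, D. Total: 2.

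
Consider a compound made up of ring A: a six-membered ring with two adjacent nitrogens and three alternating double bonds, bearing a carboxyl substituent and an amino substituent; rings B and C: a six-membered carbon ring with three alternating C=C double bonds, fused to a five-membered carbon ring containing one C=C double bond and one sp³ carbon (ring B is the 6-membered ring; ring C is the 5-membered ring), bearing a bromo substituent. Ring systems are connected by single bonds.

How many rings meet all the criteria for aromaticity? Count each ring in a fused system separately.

Ring A has a continuous p-orbital overlap around the ring; 3 ring double bonds give 6 π electrons. That satisfies 4n+2 with n=1, so ring A is aromatic (pyridazine).
Ring B is planar and fully conjugated; 3 ring double bonds give 6 π electrons. 6 = 4(1)+2, so ring B is aromatic (benzene ring).
Ring C has one sp³ carbon, so it is not fully conjugated — not aromatic (cyclopentene ring).
Aromatic: A, B. Total: 2.

2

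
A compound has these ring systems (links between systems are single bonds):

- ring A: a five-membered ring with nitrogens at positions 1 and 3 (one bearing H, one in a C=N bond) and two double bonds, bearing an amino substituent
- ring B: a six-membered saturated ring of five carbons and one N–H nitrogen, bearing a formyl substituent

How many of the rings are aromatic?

1

Ring A is fully conjugated (every ring atom contributes a p orbital); 2 ring double bonds (4 π electrons) plus a heteroatom lone pair (2) give 6 π electrons. 6 = 4(1)+2, so ring A is aromatic (imidazole).
Ring B has only sp³ atoms, so it is not fully conjugated — not aromatic (piperidine).
Aromatic: A. Total: 1.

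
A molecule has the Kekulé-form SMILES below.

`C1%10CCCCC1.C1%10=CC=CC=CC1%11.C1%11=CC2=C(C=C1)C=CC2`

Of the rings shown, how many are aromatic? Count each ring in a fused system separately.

The SMILES encodes a six-membered saturated carbon ring; a seven-membered carbon ring with three C=C double bonds and one sp³ carbon; a six-membered carbon ring with three alternating C=C double bonds, fused to a five-membered carbon ring containing one C=C double bond and one sp³ carbon.
The 6-membered ring has only sp³ atoms, so it is not fully conjugated — not aromatic (cyclohexane).
The 7-membered ring has one sp³ carbon, so it is not fully conjugated — not aromatic (cycloheptatriene).
The second 6-membered ring is planar and fully conjugated; 3 ring double bonds give 6 π electrons. Since 6 = 4n+2 (n=1), it is aromatic (benzene ring).
The 5-membered ring has one sp³ carbon, so it is not fully conjugated — not aromatic (cyclopentene ring).
1 of the 4 rings is aromatic. Total: 1.

1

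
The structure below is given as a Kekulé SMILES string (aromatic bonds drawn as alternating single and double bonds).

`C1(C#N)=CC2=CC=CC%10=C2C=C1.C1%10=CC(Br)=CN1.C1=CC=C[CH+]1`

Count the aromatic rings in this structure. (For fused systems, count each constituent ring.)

3

The SMILES encodes two fused six-membered carbon rings, each with three alternating C=C double bonds; a five-membered ring of four carbons and one nitrogen bearing a hydrogen, with two C=C double bonds; a five-membered all-carbon ring bearing a positive charge on one carbon, with two C=C double bonds.
The fused 6/6-membered bicyclic is a single π system with 10 sp² atoms and 10 π electrons from ring double bonds. 10 = 4(2)+2, so the system is aromatic and both rings count as aromatic (naphthalene).
The 5-membered ring with one N–H is planar and fully conjugated; 2 ring double bonds (4 π electrons) plus a heteroatom lone pair (2) give 6 π electrons. 6 = 4(1)+2, so it is aromatic (pyrrole).
The 5-membered ring has only sp² ring atoms; a planar conformation would have a fully conjugated π system of 4 electrons. But 4 = 4(1), which is 4n not 4n+2, so it is not aromatic (cyclopentadienyl cation).
3 of the 4 rings are aromatic. Total: 3.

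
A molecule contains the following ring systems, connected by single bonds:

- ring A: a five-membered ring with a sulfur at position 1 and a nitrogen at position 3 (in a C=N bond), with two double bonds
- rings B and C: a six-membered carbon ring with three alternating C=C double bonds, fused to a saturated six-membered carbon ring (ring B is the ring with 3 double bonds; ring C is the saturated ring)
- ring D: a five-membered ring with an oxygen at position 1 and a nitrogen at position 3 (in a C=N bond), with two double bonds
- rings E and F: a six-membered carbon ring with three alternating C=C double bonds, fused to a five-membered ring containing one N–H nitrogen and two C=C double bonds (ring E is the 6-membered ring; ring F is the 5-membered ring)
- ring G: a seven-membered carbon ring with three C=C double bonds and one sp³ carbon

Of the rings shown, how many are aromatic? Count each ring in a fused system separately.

Ring A has a continuous p-orbital overlap around the ring; 2 ring double bonds (4 π electrons) plus a heteroatom lone pair (2) give 6 π electrons. 6 = 4(1)+2, so ring A is aromatic (thiazole).
Ring B is fully conjugated (every ring atom contributes a p orbital); 3 ring double bonds give 6 π electrons. Since 6 = 4n+2 (n=1), ring B is aromatic (benzene ring).
Ring C has four sp³ carbons, so it is not fully conjugated — not aromatic (cyclohexane ring).
Ring D is planar and fully conjugated; 2 ring double bonds (4 π electrons) plus a heteroatom lone pair (2) give 6 π electrons. 6 = 4(1)+2, so ring D is aromatic (oxazole).
Rings E and F form a fused bicyclic system (with one N–H) with 9 sp² atoms and 10 π electrons from ring double bonds plus a heteroatom lone pair. 10 = 4(2)+2, so the system is aromatic and both rings count as aromatic (indole).
Ring G has one sp³ carbon, so it is not fully conjugated — not aromatic (cycloheptatriene).
Aromatic: A, B, D, E, F. Total: 5.

5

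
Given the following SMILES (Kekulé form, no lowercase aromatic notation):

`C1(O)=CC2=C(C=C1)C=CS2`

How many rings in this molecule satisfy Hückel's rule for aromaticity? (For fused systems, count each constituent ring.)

The SMILES encodes a six-membered carbon ring with three alternating C=C double bonds, fused to a five-membered ring containing one sulfur and two C=C double bonds.
The fused 6/5-membered bicyclic (with one sulfur) is a single π system with 9 sp² atoms and 10 π electrons from ring double bonds plus a heteroatom lone pair. 10 = 4(2)+2, so the system is aromatic and both rings count as aromatic (benzothiophene).
2 of the 2 rings are aromatic. Total: 2.

2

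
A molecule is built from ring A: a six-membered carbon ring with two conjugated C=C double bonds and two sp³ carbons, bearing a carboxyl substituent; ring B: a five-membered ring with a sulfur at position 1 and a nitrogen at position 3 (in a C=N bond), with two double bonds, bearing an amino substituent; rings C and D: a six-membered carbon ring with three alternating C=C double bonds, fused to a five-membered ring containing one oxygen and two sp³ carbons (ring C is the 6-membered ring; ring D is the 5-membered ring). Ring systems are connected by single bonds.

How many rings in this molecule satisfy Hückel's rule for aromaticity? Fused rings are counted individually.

Ring A has two sp³ carbons, so it is not fully conjugated — not aromatic (1,3-cyclohexadiene).
Ring B is fully conjugated (every ring atom contributes a p orbital); 2 ring double bonds (4 π electrons) plus a heteroatom lone pair (2) give 6 π electrons. That satisfies 4n+2 with n=1, so ring B is aromatic (thiazole).
Ring C is planar and fully conjugated; 3 ring double bonds give 6 π electrons. Since 6 = 4n+2 (n=1), ring C is aromatic (benzene ring).
Ring D has two sp³ carbons, so it is not fully conjugated — not aromatic (oxolane ring).
Aromatic: B, C. Total: 2.

2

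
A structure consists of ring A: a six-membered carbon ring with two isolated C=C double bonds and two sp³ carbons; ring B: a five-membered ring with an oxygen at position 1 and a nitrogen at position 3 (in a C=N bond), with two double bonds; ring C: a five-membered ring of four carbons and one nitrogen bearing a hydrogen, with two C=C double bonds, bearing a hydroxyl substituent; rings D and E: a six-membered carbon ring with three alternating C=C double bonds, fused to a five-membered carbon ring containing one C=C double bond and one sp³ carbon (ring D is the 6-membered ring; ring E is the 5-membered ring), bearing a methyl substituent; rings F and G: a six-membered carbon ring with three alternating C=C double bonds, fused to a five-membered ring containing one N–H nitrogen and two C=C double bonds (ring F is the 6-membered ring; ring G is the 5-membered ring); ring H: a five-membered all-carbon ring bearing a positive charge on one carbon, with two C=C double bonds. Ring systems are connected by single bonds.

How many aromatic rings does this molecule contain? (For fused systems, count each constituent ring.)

Ring A has two sp³ carbons, so it is not fully conjugated — not aromatic (1,4-cyclohexadiene).
Ring B is planar and fully conjugated; 2 ring double bonds (4 π electrons) plus a heteroatom lone pair (2) give 6 π electrons. Since 6 = 4n+2 (n=1), ring B is aromatic (oxazole).
Ring C is planar and fully conjugated; 2 ring double bonds (4 π electrons) plus a heteroatom lone pair (2) give 6 π electrons. Since 6 = 4n+2 (n=1), ring C is aromatic (pyrrole).
Ring D is planar and fully conjugated; 3 ring double bonds give 6 π electrons. Since 6 = 4n+2 (n=1), ring D is aromatic (benzene ring).
Ring E has one sp³ carbon, so it is not fully conjugated — not aromatic (cyclopentene ring).
Rings F and G form a fused bicyclic system (with one N–H) with 9 sp² atoms and 10 π electrons from ring double bonds plus a heteroatom lone pair. 10 = 4(2)+2, so the system is aromatic and both rings count as aromatic (indole).
Ring H has only sp² ring atoms; a planar conformation would have a fully conjugated π system of 4 electrons. But 4 = 4(1), which is 4n not 4n+2, so ring H is not aromatic (cyclopentadienyl cation).
Aromatic: B, C, D, F, G. Total: 5.

5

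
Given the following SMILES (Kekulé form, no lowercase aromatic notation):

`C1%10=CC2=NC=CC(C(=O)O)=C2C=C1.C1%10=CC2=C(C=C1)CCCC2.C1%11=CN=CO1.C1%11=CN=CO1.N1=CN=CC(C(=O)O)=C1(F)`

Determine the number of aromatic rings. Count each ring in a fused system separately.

The SMILES encodes two fused six-membered rings, each with three alternating double bonds; one ring is all carbon and the other has one ring nitrogen; a six-membered carbon ring with three alternating C=C double bonds, fused to a saturated six-membered carbon ring; a five-membered ring with an oxygen at position 1 and a nitrogen at position 3 (in a C=N bond), with two double bonds; a five-membered ring with an oxygen at position 1 and a nitrogen at position 3 (in a C=N bond), with two double bonds; a six-membered ring with nitrogens at positions 1 and 3 and three alternating double bonds.
The fused 6/6-membered bicyclic (with one nitrogen) is a single π system with 10 sp² atoms and 10 π electrons from ring double bonds. 10 = 4(2)+2, so the system is aromatic and both rings count as aromatic (quinoline).
The 6-membered ring is planar and fully conjugated; 3 ring double bonds give 6 π electrons. 6 = 4(1)+2, so it is aromatic (benzene ring).
The second 6-membered ring has four sp³ carbons, so it is not fully conjugated — not aromatic (cyclohexane ring).
The 5-membered ring with one oxygen and one =N– has a continuous p-orbital overlap around the ring; 2 ring double bonds (4 π electrons) plus a heteroatom lone pair (2) give 6 π electrons. 6 = 4(1)+2, so it is aromatic (oxazole).
The second 5-membered ring with one oxygen and one =N– has a continuous p-orbital overlap around the ring; 2 ring double bonds (4 π electrons) plus a heteroatom lone pair (2) give 6 π electrons. 6 = 4(1)+2, so it is aromatic (oxazole).
The 6-membered ring with two nitrogens (1,3) is fully conjugated (every ring atom contributes a p orbital); 3 ring double bonds give 6 π electrons. 6 = 4(1)+2, so it is aromatic (pyrimidine).
6 of the 7 rings are aromatic. Total: 6.

6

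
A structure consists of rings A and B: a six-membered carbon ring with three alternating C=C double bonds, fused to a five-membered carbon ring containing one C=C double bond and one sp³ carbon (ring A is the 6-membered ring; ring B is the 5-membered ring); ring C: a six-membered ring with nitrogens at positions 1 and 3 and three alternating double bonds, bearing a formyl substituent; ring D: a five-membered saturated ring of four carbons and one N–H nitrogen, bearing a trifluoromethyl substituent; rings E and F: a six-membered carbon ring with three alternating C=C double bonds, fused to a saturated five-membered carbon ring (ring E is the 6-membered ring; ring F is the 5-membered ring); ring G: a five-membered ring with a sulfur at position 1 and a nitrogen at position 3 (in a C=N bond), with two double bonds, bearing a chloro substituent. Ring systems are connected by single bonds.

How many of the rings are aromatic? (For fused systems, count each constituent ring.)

Ring A has a continuous p-orbital overlap around the ring; 3 ring double bonds give 6 π electrons. That satisfies 4n+2 with n=1, so ring A is aromatic (benzene ring).
Ring B has one sp³ carbon, so it is not fully conjugated — not aromatic (cyclopentene ring).
Ring C is planar and fully conjugated; 3 ring double bonds give 6 π electrons. 6 = 4(1)+2, so ring C is aromatic (pyrimidine).
Ring D has only sp³ atoms, so it is not fully conjugated — not aromatic (pyrrolidine).
Ring E has a continuous p-orbital overlap around the ring; 3 ring double bonds give 6 π electrons. Since 6 = 4n+2 (n=1), ring E is aromatic (benzene ring).
Ring F has three sp³ carbons, so it is not fully conjugated — not aromatic (cyclopentane ring).
Ring G has a continuous p-orbital overlap around the ring; 2 ring double bonds (4 π electrons) plus a heteroatom lone pair (2) give 6 π electrons. That satisfies 4n+2 with n=1, so ring G is aromatic (thiazole).
Aromatic: A, C, E, G. Total: 4.

4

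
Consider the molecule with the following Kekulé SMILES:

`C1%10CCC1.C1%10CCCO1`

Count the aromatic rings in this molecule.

The SMILES encodes a four-membered saturated carbon ring; a five-membered saturated ring of four carbons and one oxygen.
The 4-membered ring has only sp³ atoms, so it is not fully conjugated — not aromatic (cyclobutane).
The 5-membered ring with one oxygen has only sp³ atoms, so it is not fully conjugated — not aromatic (tetrahydrofuran).
None of the rings are aromatic. Total: 0.

0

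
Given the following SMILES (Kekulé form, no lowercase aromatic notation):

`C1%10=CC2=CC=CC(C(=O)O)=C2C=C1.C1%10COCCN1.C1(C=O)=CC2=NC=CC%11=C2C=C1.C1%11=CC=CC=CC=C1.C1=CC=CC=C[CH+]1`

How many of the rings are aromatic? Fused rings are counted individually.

The SMILES encodes two fused six-membered carbon rings, each with three alternating C=C double bonds; a six-membered saturated ring with an oxygen and an N–H nitrogen at positions 1 and 4; two fused six-membered rings, each with three alternating double bonds; one ring is all carbon and the other has one ring nitrogen; an eight-membered carbon ring with four alternating C=C double bonds; a seven-membered all-carbon ring bearing a positive charge on one carbon, with three C=C double bonds.
The fused 6/6-membered bicyclic is a single π system with 10 sp² atoms and 10 π electrons from ring double bonds. 10 = 4(2)+2, so the system is aromatic and both rings count as aromatic (naphthalene).
The 6-membered ring with one oxygen and one N–H (1,4) has only sp³ atoms, so it is not fully conjugated — not aromatic (morpholine).
The fused 6/6-membered bicyclic (with one nitrogen) is a single π system with 10 sp² atoms and 10 π electrons from ring double bonds. 10 = 4(2)+2, so the system is aromatic and both rings count as aromatic (quinoline).
The 8-membered ring has only sp² ring atoms; a planar conformation would have a fully conjugated π system of 8 electrons. But 8 = 4(2), which is 4n not 4n+2, so it is not aromatic (cyclooctatetraene) — cyclooctatetraene distorts into a non-planar tub to avoid antiaromaticity.
The 7-membered ring is planar and fully conjugated; 3 ring double bonds (6 π electrons) plus the carbocation's empty p orbital (0, but keeps the ring conjugated) give 6 π electrons. 6 = 4(1)+2, so it is aromatic (tropylium cation).
5 of the 7 rings are aromatic. Total: 5.

5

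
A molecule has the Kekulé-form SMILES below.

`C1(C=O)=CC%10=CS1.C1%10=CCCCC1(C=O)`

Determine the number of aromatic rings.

1

The SMILES encodes a five-membered ring of four carbons and one sulfur, with two C=C double bonds; a six-membered carbon ring with one C=C double bond.
The 5-membered ring with one sulfur is fully conjugated (every ring atom contributes a p orbital); 2 ring double bonds (4 π electrons) plus a heteroatom lone pair (2) give 6 π electrons. That satisfies 4n+2 with n=1, so it is aromatic (thiophene).
The 6-membered ring has four sp³ carbons, so it is not fully conjugated — not aromatic (cyclohexene).
1 of the 2 rings is aromatic. Total: 1.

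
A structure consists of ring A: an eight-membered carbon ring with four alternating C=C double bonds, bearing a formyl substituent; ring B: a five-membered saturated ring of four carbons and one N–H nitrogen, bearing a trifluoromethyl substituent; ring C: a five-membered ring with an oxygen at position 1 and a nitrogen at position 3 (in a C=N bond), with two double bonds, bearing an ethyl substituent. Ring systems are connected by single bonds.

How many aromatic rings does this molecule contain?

1

Ring A has only sp² ring atoms; a planar conformation would have a fully conjugated π system of 8 electrons. But 8 = 4(2), which is 4n not 4n+2, so ring A is not aromatic (cyclooctatetraene) — cyclooctatetraene distorts into a non-planar tub to avoid antiaromaticity.
Ring B has only sp³ atoms, so it is not fully conjugated — not aromatic (pyrrolidine).
Ring C is fully conjugated (every ring atom contributes a p orbital); 2 ring double bonds (4 π electrons) plus a heteroatom lone pair (2) give 6 π electrons. That satisfies 4n+2 with n=1, so ring C is aromatic (oxazole).
Aromatic: C. Total: 1.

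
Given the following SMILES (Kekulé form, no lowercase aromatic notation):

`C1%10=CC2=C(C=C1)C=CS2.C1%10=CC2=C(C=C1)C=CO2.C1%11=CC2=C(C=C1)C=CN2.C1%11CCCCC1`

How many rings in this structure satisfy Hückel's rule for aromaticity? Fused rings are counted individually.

The SMILES encodes a six-membered carbon ring with three alternating C=C double bonds, fused to a five-membered ring containing one sulfur and two C=C double bonds; a six-membered carbon ring with three alternating C=C double bonds, fused to a five-membered ring containing one oxygen and two C=C double bonds; a six-membered carbon ring with three alternating C=C double bonds, fused to a five-membered ring containing one N–H nitrogen and two C=C double bonds; a six-membered saturated carbon ring.
The fused 6/5-membered bicyclic (with one sulfur) is a single π system with 9 sp² atoms and 10 π electrons from ring double bonds plus a heteroatom lone pair. 10 = 4(2)+2, so the system is aromatic and both rings count as aromatic (benzothiophene).
The fused 6/5-membered bicyclic (with one oxygen) is a single π system with 9 sp² atoms and 10 π electrons from ring double bonds plus a heteroatom lone pair. 10 = 4(2)+2, so the system is aromatic and both rings count as aromatic (benzofuran).
The fused 6/5-membered bicyclic (with one N–H) is a single π system with 9 sp² atoms and 10 π electrons from ring double bonds plus a heteroatom lone pair. 10 = 4(2)+2, so the system is aromatic and both rings count as aromatic (indole).
The 6-membered ring has only sp³ atoms, so it is not fully conjugated — not aromatic (cyclohexane).
6 of the 7 rings are aromatic. Total: 6.

6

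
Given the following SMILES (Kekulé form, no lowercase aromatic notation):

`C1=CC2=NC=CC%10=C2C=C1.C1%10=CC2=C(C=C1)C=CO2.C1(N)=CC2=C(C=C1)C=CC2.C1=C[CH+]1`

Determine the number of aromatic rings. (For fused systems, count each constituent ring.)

The SMILES encodes two fused six-membered rings, each with three alternating double bonds; one ring is all carbon and the other has one ring nitrogen; a six-membered carbon ring with three alternating C=C double bonds, fused to a five-membered ring containing one oxygen and two C=C double bonds; a six-membered carbon ring with three alternating C=C double bonds, fused to a five-membered carbon ring containing one C=C double bond and one sp³ carbon; a three-membered all-carbon ring bearing a positive charge on one carbon, with one C=C double bond.
The fused 6/6-membered bicyclic (with one nitrogen) is a single π system with 10 sp² atoms and 10 π electrons from ring double bonds. 10 = 4(2)+2, so the system is aromatic and both rings count as aromatic (quinoline).
The fused 6/5-membered bicyclic (with one oxygen) is a single π system with 9 sp² atoms and 10 π electrons from ring double bonds plus a heteroatom lone pair. 10 = 4(2)+2, so the system is aromatic and both rings count as aromatic (benzofuran).
The 6-membered ring is planar and fully conjugated; 3 ring double bonds give 6 π electrons. Since 6 = 4n+2 (n=1), it is aromatic (benzene ring).
The 5-membered ring has one sp³ carbon, so it is not fully conjugated — not aromatic (cyclopentene ring).
The 3-membered ring has a continuous p-orbital overlap around the ring; 1 ring double bond (2 π electrons) plus the carbocation's empty p orbital (0, but keeps the ring conjugated) give 2 π electrons. Since 2 = 4n+2 (n=0), it is aromatic (cyclopropenyl cation).
6 of the 7 rings are aromatic. Total: 6.

6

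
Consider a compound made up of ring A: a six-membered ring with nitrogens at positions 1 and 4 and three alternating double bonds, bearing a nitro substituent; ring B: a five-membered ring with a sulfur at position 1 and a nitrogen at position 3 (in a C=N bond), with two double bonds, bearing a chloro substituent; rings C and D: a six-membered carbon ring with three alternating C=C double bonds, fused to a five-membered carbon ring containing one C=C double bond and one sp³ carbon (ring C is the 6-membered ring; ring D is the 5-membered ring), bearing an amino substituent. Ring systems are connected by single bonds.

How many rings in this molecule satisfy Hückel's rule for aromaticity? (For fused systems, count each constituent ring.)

3

Ring A has a continuous p-orbital overlap around the ring; 3 ring double bonds give 6 π electrons. That satisfies 4n+2 with n=1, so ring A is aromatic (pyrazine).
Ring B is planar and fully conjugated; 2 ring double bonds (4 π electrons) plus a heteroatom lone pair (2) give 6 π electrons. That satisfies 4n+2 with n=1, so ring B is aromatic (thiazole).
Ring C has a continuous p-orbital overlap around the ring; 3 ring double bonds give 6 π electrons. 6 = 4(1)+2, so ring C is aromatic (benzene ring).
Ring D has one sp³ carbon, so it is not fully conjugated — not aromatic (cyclopentene ring).
Aromatic: A, B, C. Total: 3.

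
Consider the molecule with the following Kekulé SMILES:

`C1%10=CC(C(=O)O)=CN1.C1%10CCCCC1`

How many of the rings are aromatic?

1

The SMILES encodes a five-membered ring of four carbons and one nitrogen bearing a hydrogen, with two C=C double bonds; a six-membered saturated carbon ring.
The 5-membered ring with one N–H has a continuous p-orbital overlap around the ring; 2 ring double bonds (4 π electrons) plus a heteroatom lone pair (2) give 6 π electrons. That satisfies 4n+2 with n=1, so it is aromatic (pyrrole).
The 6-membered ring has only sp³ atoms, so it is not fully conjugated — not aromatic (cyclohexane).
1 of the 2 rings is aromatic. Total: 1.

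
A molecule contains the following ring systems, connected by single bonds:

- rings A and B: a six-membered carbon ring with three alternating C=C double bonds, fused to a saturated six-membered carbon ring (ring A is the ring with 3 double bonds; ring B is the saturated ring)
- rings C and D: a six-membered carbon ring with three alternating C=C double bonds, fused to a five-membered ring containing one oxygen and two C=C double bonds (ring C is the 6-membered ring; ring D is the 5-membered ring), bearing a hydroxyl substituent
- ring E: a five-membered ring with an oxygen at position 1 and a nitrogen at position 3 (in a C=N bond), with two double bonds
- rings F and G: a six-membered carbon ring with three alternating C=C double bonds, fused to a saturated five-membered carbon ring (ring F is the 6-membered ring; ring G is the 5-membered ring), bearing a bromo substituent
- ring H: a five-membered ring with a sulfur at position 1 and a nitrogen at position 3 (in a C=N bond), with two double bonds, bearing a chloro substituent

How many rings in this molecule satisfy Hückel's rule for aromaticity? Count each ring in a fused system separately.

6

Ring A is planar and fully conjugated; 3 ring double bonds give 6 π electrons. That satisfies 4n+2 with n=1, so ring A is aromatic (benzene ring).
Ring B has four sp³ carbons, so it is not fully conjugated — not aromatic (cyclohexane ring).
Rings C and D form a fused bicyclic system (with one oxygen) with 9 sp² atoms and 10 π electrons from ring double bonds plus a heteroatom lone pair. 10 = 4(2)+2, so the system is aromatic and both rings count as aromatic (benzofuran).
Ring E is planar and fully conjugated; 2 ring double bonds (4 π electrons) plus a heteroatom lone pair (2) give 6 π electrons. Since 6 = 4n+2 (n=1), ring E is aromatic (oxazole).
Ring F is planar and fully conjugated; 3 ring double bonds give 6 π electrons. Since 6 = 4n+2 (n=1), ring F is aromatic (benzene ring).
Ring G has three sp³ carbons, so it is not fully conjugated — not aromatic (cyclopentane ring).
Ring H is fully conjugated (every ring atom contributes a p orbital); 2 ring double bonds (4 π electrons) plus a heteroatom lone pair (2) give 6 π electrons. That satisfies 4n+2 with n=1, so ring H is aromatic (thiazole).
Aromatic: A, C, D, E, F, H. Total: 6.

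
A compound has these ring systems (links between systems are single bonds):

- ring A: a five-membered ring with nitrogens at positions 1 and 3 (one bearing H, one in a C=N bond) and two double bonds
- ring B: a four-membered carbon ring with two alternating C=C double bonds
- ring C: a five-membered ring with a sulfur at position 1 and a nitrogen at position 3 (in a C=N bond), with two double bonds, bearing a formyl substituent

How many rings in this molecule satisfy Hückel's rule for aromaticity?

2

Ring A has a continuous p-orbital overlap around the ring; 2 ring double bonds (4 π electrons) plus a heteroatom lone pair (2) give 6 π electrons. That satisfies 4n+2 with n=1, so ring A is aromatic (imidazole).
Ring B has only sp² ring atoms; a planar conformation would have a fully conjugated π system of 4 electrons. But 4 = 4(1), which is 4n not 4n+2, so ring B is not aromatic (cyclobutadiene) — cyclobutadiene is antiaromatic and distorts to a rectangle.
Ring C is fully conjugated (every ring atom contributes a p orbital); 2 ring double bonds (4 π electrons) plus a heteroatom lone pair (2) give 6 π electrons. Since 6 = 4n+2 (n=1), ring C is aromatic (thiazole).
Aromatic: A, C. Total: 2.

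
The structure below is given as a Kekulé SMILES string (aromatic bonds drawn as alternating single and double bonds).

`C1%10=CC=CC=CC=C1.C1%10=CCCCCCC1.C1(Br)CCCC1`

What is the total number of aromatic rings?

The SMILES encodes an eight-membered carbon ring with four alternating C=C double bonds; an eight-membered carbon ring with one C=C double bond; a five-membered saturated carbon ring.
The 8-membered ring has only sp² ring atoms; a planar conformation would have a fully conjugated π system of 8 electrons. But 8 = 4(2), which is 4n not 4n+2, so it is not aromatic (cyclooctatetraene) — cyclooctatetraene distorts into a non-planar tub to avoid antiaromaticity.
The second 8-membered ring has six sp³ carbons, so it is not fully conjugated — not aromatic (cyclooctene).
The 5-membered ring has only sp³ atoms, so it is not fully conjugated — not aromatic (cyclopentane).
None of the rings are aromatic. Total: 0.

0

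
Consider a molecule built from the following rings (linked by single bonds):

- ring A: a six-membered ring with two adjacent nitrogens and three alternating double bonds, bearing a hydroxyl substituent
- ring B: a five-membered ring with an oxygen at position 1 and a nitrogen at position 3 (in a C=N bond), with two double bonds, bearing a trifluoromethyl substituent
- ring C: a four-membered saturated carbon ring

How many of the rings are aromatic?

Ring A is planar and fully conjugated; 3 ring double bonds give 6 π electrons. 6 = 4(1)+2, so ring A is aromatic (pyridazine).
Ring B is fully conjugated (every ring atom contributes a p orbital); 2 ring double bonds (4 π electrons) plus a heteroatom lone pair (2) give 6 π electrons. That satisfies 4n+2 with n=1, so ring B is aromatic (oxazole).
Ring C has only sp³ atoms, so it is not fully conjugated — not aromatic (cyclobutane).
Aromatic: A, B. Total: 2.

2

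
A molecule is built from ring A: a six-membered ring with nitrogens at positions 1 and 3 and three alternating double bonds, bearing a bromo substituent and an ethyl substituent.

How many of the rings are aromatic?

1

Ring A has a continuous p-orbital overlap around the ring; 3 ring double bonds give 6 π electrons. Since 6 = 4n+2 (n=1), ring A is aromatic (pyrimidine).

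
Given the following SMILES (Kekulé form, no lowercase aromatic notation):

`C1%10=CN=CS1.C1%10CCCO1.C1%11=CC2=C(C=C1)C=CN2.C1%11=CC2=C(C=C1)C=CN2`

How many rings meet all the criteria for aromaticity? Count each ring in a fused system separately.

The SMILES encodes a five-membered ring with a sulfur at position 1 and a nitrogen at position 3 (in a C=N bond), with two double bonds; a five-membered saturated ring of four carbons and one oxygen; a six-membered carbon ring with three alternating C=C double bonds, fused to a five-membered ring containing one N–H nitrogen and two C=C double bonds; a six-membered carbon ring with three alternating C=C double bonds, fused to a five-membered ring containing one N–H nitrogen and two C=C double bonds.
The 5-membered ring with one sulfur and one =N– has a continuous p-orbital overlap around the ring; 2 ring double bonds (4 π electrons) plus a heteroatom lone pair (2) give 6 π electrons. That satisfies 4n+2 with n=1, so it is aromatic (thiazole).
The 5-membered ring with one oxygen has only sp³ atoms, so it is not fully conjugated — not aromatic (tetrahydrofuran).
The fused 6/5-membered bicyclic (with one N–H) is a single π system with 9 sp² atoms and 10 π electrons from ring double bonds plus a heteroatom lone pair. 10 = 4(2)+2, so the system is aromatic and both rings count as aromatic (indole).
The fused 6/5-membered bicyclic (with one N–H) is a single π system with 9 sp² atoms and 10 π electrons from ring double bonds plus a heteroatom lone pair. 10 = 4(2)+2, so the system is aromatic and both rings count as aromatic (indole).
5 of the 6 rings are aromatic. Total: 5.

5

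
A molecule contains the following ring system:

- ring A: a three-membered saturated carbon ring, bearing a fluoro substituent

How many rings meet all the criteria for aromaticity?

Ring A has only sp³ atoms, so it is not fully conjugated — not aromatic (cyclopropane).

0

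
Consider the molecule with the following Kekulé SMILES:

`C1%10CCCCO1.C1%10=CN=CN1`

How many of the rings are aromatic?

1

The SMILES encodes a six-membered saturated ring of five carbons and one oxygen; a five-membered ring with nitrogens at positions 1 and 3 (one bearing H, one in a C=N bond) and two double bonds.
The 6-membered ring with one oxygen has only sp³ atoms, so it is not fully conjugated — not aromatic (tetrahydropyran).
The 5-membered ring with two nitrogens (one N–H, one =N–) is planar and fully conjugated; 2 ring double bonds (4 π electrons) plus a heteroatom lone pair (2) give 6 π electrons. Since 6 = 4n+2 (n=1), it is aromatic (imidazole).
1 of the 2 rings is aromatic. Total: 1.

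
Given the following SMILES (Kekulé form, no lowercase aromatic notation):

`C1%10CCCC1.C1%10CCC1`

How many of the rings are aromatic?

0

The SMILES encodes a five-membered saturated carbon ring; a four-membered saturated carbon ring.
The 5-membered ring has only sp³ atoms, so it is not fully conjugated — not aromatic (cyclopentane).
The 4-membered ring has only sp³ atoms, so it is not fully conjugated — not aromatic (cyclobutane).
None of the rings are aromatic. Total: 0.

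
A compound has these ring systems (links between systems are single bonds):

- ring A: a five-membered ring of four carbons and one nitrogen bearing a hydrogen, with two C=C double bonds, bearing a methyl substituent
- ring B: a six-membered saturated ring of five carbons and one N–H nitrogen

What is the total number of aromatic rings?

Ring A is fully conjugated (every ring atom contributes a p orbital); 2 ring double bonds (4 π electrons) plus a heteroatom lone pair (2) give 6 π electrons. 6 = 4(1)+2, so ring A is aromatic (pyrrole).
Ring B has only sp³ atoms, so it is not fully conjugated — not aromatic (piperidine).
Aromatic: A. Total: 1.

1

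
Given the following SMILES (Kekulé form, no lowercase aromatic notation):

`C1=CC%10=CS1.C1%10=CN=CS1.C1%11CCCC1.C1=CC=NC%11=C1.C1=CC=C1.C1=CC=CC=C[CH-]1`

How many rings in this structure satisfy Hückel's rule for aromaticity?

The SMILES encodes a five-membered ring of four carbons and one sulfur, with two C=C double bonds; a five-membered ring with a sulfur at position 1 and a nitrogen at position 3 (in a C=N bond), with two double bonds; a five-membered saturated carbon ring; a six-membered ring of five carbons and one nitrogen with three alternating double bonds; a four-membered carbon ring with two alternating C=C double bonds; a seven-membered all-carbon ring bearing a negative charge on one carbon, with three C=C double bonds.
The 5-membered ring with one sulfur is planar and fully conjugated; 2 ring double bonds (4 π electrons) plus a heteroatom lone pair (2) give 6 π electrons. Since 6 = 4n+2 (n=1), it is aromatic (thiophene).
The 5-membered ring with one sulfur and one =N– is fully conjugated (every ring atom contributes a p orbital); 2 ring double bonds (4 π electrons) plus a heteroatom lone pair (2) give 6 π electrons. Since 6 = 4n+2 (n=1), it is aromatic (thiazole).
The 5-membered ring has only sp³ atoms, so it is not fully conjugated — not aromatic (cyclopentane).
The 6-membered ring with one nitrogen is fully conjugated (every ring atom contributes a p orbital); 3 ring double bonds give 6 π electrons. That satisfies 4n+2 with n=1, so it is aromatic (pyridine).
The 4-membered ring has only sp² ring atoms; a planar conformation would have a fully conjugated π system of 4 electrons. But 4 = 4(1), which is 4n not 4n+2, so it is not aromatic (cyclobutadiene) — cyclobutadiene is antiaromatic and distorts to a rectangle.
The 7-membered ring has only sp² ring atoms; a planar conformation would have a fully conjugated π system of 8 electrons. But 8 = 4(2), which is 4n not 4n+2, so it is not aromatic (cycloheptatrienyl anion).
3 of the 6 rings are aromatic. Total: 3.

3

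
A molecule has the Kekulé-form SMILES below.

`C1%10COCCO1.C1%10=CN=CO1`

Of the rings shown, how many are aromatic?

The SMILES encodes a six-membered saturated ring with oxygens at positions 1 and 4; a five-membered ring with an oxygen at position 1 and a nitrogen at position 3 (in a C=N bond), with two double bonds.
The 6-membered ring with two oxygens (1,4) has only sp³ atoms, so it is not fully conjugated — not aromatic (1,4-dioxane).
The 5-membered ring with one oxygen and one =N– is fully conjugated (every ring atom contributes a p orbital); 2 ring double bonds (4 π electrons) plus a heteroatom lone pair (2) give 6 π electrons. Since 6 = 4n+2 (n=1), it is aromatic (oxazole).
1 of the 2 rings is aromatic. Total: 1.

1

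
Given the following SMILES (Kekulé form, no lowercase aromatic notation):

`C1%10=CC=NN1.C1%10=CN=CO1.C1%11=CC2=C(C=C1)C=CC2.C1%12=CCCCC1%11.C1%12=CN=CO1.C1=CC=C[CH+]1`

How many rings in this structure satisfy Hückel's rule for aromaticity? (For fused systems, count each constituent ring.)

The SMILES encodes a five-membered ring with two adjacent nitrogens (one bearing H, one in a double bond) and two double bonds; a five-membered ring with an oxygen at position 1 and a nitrogen at position 3 (in a C=N bond), with two double bonds; a six-membered carbon ring with three alternating C=C double bonds, fused to a five-membered carbon ring containing one C=C double bond and one sp³ carbon; a six-membered carbon ring with one C=C double bond; a five-membered ring with an oxygen at position 1 and a nitrogen at position 3 (in a C=N bond), with two double bonds; a five-membered all-carbon ring bearing a positive charge on one carbon, with two C=C double bonds.
The 5-membered ring with two adjacent nitrogens (one N–H, one =N–) is fully conjugated (every ring atom contributes a p orbital); 2 ring double bonds (4 π electrons) plus a heteroatom lone pair (2) give 6 π electrons. Since 6 = 4n+2 (n=1), it is aromatic (pyrazole).
The 5-membered ring with one oxygen and one =N– is fully conjugated (every ring atom contributes a p orbital); 2 ring double bonds (4 π electrons) plus a heteroatom lone pair (2) give 6 π electrons. Since 6 = 4n+2 (n=1), it is aromatic (oxazole).
The 6-membered ring has a continuous p-orbital overlap around the ring; 3 ring double bonds give 6 π electrons. That satisfies 4n+2 with n=1, so it is aromatic (benzene ring).
The 5-membered ring has one sp³ carbon, so it is not fully conjugated — not aromatic (cyclopentene ring).
The second 6-membered ring has four sp³ carbons, so it is not fully conjugated — not aromatic (cyclohexene).
The second 5-membered ring with one oxygen and one =N– is fully conjugated (every ring atom contributes a p orbital); 2 ring double bonds (4 π electrons) plus a heteroatom lone pair (2) give 6 π electrons. 6 = 4(1)+2, so it is aromatic (oxazole).
The second 5-membered ring has only sp² ring atoms; a planar conformation would have a fully conjugated π system of 4 electrons. But 4 = 4(1), which is 4n not 4n+2, so it is not aromatic (cyclopentadienyl cation).
4 of the 7 rings are aromatic. Total: 4.

4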